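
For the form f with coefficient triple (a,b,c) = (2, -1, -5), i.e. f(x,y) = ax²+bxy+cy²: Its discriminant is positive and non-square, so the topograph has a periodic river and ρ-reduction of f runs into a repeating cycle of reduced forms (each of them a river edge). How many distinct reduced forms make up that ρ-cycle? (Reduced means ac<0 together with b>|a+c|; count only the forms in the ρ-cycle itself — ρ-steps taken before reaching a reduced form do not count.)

D = 41, ⌊√D⌋ = 6
descent: ρ → (-5,1,2)
descent: ρ → (2,3,-4)  [lands on river]
river: ρ → (-4,5,1)
river: ρ → (1,5,-4)
river: ρ → (-4,3,2)
river: ρ → (2,5,-2)
river: ρ → (-2,3,4)
river: ρ → (4,5,-1)
river: ρ → (-1,5,4)
river: ρ → (4,3,-2)
river: ρ → (-2,5,2)
ρ-cycle length = 10 (tail of 2 descent steps not counted)

10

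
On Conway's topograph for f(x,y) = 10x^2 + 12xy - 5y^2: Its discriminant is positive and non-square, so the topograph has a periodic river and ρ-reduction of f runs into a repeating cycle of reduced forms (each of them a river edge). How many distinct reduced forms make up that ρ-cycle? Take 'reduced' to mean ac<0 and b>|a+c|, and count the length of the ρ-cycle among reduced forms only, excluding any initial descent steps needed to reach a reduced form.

D = 344, ⌊√D⌋ = 18
river: ρ → (-5,18,1)
river: ρ → (1,18,-5)
river: ρ → (-5,12,10)
river: ρ → (10,8,-7)
river: ρ → (-7,6,11)
river: ρ → (11,16,-2)
river: ρ → (-2,16,11)
river: ρ → (11,6,-7)
river: ρ → (-7,8,10)
river: ρ → (10,12,-5)
ρ-cycle length = 10 (tail of 0 descent steps not counted)

10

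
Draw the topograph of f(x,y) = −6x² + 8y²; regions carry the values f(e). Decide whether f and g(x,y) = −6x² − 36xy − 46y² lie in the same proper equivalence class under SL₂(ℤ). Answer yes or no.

D₁ = 192, D₂ = 192
river cycle of f (length 2): (-6, 12, 2), (2, 12, -6)
river cycle of g (length 2): (-6, 12, 2), (2, 12, -6)
cycles coincide ⇒ equivalent

yes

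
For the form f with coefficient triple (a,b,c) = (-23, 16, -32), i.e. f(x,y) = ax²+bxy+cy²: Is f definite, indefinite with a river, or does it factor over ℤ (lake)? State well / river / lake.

D = b²−4ac = 16² − 4·(-23)·(-32) = -2688
D < 0 ⇒ definite ⇒ every region one sign ⇒ single well

well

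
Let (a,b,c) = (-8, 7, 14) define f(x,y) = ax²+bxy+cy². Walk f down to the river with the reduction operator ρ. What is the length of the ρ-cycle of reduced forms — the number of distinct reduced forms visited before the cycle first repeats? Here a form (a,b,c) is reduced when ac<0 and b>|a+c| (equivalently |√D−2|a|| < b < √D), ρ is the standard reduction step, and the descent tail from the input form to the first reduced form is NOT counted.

D = 497, ⌊√D⌋ = 22
river: ρ → (14,21,-1)
river: ρ → (-1,21,14)
river: ρ → (14,7,-8)
river: ρ → (-8,9,13)
river: ρ → (13,17,-4)
river: ρ → (-4,15,17)
river: ρ → (17,19,-2)
river: ρ → (-2,21,7)
river: ρ → (7,21,-2)
river: ρ → (-2,19,17)
river: ρ → (17,15,-4)
river: ρ → (-4,17,13)
river: ρ → (13,9,-8)
river: ρ → (-8,7,14)
ρ-cycle length = 14 (tail of 0 descent steps not counted)

14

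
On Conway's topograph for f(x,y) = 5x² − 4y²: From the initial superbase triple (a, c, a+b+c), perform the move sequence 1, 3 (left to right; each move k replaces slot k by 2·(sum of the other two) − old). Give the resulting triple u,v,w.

start (5,-4,1) = (f(1,0),f(0,1),f(1,1))
replace slot 1: 2·((-4)+1) − 5 = -11 → (-11,-4,1)
replace slot 3: 2·((-11)+(-4)) − 1 = -31 → (-11,-4,-31)

-11,-4,-31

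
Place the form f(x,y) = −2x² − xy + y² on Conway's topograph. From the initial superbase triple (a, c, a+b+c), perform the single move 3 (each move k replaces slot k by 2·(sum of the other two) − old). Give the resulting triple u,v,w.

start (-2,1,-2) = (f(1,0),f(0,1),f(1,1))
replace slot 3: 2·((-2)+1) − (-2) = 0 → (-2,1,0)

-2,1,0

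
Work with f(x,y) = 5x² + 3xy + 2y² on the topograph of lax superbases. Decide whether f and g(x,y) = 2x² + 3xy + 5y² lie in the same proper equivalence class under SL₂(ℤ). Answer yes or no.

D₁ = -31, D₂ = -31
f: flip: (5,3,2)→(2,-3,5)
f: translate: b→1 (≡-3 mod 4), so (2,-3,5)→(2,1,4)
f: reduced (well bottom): (2,1,4) with a≤c, −a<b≤a
g: translate: b→-1 (≡3 mod 4), so (2,3,5)→(2,-1,4)
g: reduced (well bottom): (2,-1,4) with a≤c, −a<b≤a
reduced forms (2, 1, 4) vs (2, -1, 4) ⇒ inequivalent

no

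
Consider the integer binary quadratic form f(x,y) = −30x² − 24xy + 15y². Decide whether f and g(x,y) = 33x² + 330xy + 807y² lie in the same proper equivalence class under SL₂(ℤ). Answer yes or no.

D₁ = 2376, D₂ = 2376
river cycle of f (length 6): (15, 24, -30), (-30, 36, 9), (9, 36, -30), (-30, 24, 15), (15, 36, -18), (-18, 36, 15)
river cycle of g (length 6): (-18, 36, 15), (15, 24, -30), (-30, 36, 9), (9, 36, -30), (-30, 24, 15), (15, 36, -18)
cycles coincide ⇒ equivalent

yes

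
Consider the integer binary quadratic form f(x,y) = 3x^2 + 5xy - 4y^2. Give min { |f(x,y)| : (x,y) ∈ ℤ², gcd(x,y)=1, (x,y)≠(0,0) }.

river: ρ → (-4,3,4)
river: ρ → (4,5,-3)
river: ρ → (-3,7,2)
river: ρ → (2,5,-6)
river: ρ → (-6,7,1)
river: ρ → (1,7,-6)
river: ρ → (-6,5,2)
river: ρ → (2,7,-3)
river: ρ → (-3,5,4)
river: ρ → (4,3,-4)
river: ρ → (-4,5,3)
river: ρ → (3,7,-2)
river: ρ → (-2,5,6)
river: ρ → (6,7,-1)
river: ρ → (-1,7,6)
river: ρ → (6,5,-2)
river: ρ → (-2,7,3)
river: ρ → (3,5,-4)
closes: descent 0, river 18
min |a| on river = 1

1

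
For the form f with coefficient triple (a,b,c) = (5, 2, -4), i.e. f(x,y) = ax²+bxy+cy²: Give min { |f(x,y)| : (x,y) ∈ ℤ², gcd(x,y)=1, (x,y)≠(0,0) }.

river: ρ → (-4,6,3)
river: ρ → (3,6,-4)
river: ρ → (-4,2,5)
river: ρ → (5,8,-1)
river: ρ → (-1,8,5)
river: ρ → (5,2,-4)
closes: descent 0, river 6
min |a| on river = 1

1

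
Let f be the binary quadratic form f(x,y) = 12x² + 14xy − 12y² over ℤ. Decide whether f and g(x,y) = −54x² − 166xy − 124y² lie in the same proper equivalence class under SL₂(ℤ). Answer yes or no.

D₁ = 772, D₂ = 772
river cycle of f (length 30): (-12, 10, 14), (14, 18, -8), (-8, 14, 18), (18, 22, -4), (-4, 26, 6), (6, 22, -12), (-12, 26, 2), (2, 26, -12), (-12, 22, 6), (6, 26, -4), … (20 more)
river cycle of g (length 30): (-12, 10, 14), (14, 18, -8), (-8, 14, 18), (18, 22, -4), (-4, 26, 6), (6, 22, -12), (-12, 26, 2), (2, 26, -12), (-12, 22, 6), (6, 26, -4), … (20 more)
cycles coincide ⇒ equivalent

yes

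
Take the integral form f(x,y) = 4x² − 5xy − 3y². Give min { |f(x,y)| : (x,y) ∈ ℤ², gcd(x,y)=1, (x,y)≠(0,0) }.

descent: ρ → (-3,5,4)  [lands on river]
river: ρ → (4,3,-4)
river: ρ → (-4,5,3)
river: ρ → (3,7,-2)
river: ρ → (-2,5,6)
river: ρ → (6,7,-1)
river: ρ → (-1,7,6)
river: ρ → (6,5,-2)
river: ρ → (-2,7,3)
river: ρ → (3,5,-4)
river: ρ → (-4,3,4)
river: ρ → (4,5,-3)
river: ρ → (-3,7,2)
river: ρ → (2,5,-6)
river: ρ → (-6,7,1)
river: ρ → (1,7,-6)
river: ρ → (-6,5,2)
river: ρ → (2,7,-3)
closes: descent 1, river 18
min |a| on river = 1

1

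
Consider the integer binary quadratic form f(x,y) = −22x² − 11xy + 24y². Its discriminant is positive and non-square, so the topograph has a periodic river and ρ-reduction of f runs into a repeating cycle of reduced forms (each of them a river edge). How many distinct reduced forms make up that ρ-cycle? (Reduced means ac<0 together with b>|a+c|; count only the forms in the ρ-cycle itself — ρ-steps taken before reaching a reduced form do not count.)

D = 2233, ⌊√D⌋ = 47
descent: ρ → (24,11,-22)  [lands on river]
river: ρ → (-22,33,13)
river: ρ → (13,45,-4)
river: ρ → (-4,43,24)
river: ρ → (24,5,-23)
river: ρ → (-23,41,6)
river: ρ → (6,43,-16)
river: ρ → (-16,21,28)
river: ρ → (28,35,-9)
river: ρ → (-9,37,24)
ρ-cycle length = 10 (tail of 1 descent step not counted)

10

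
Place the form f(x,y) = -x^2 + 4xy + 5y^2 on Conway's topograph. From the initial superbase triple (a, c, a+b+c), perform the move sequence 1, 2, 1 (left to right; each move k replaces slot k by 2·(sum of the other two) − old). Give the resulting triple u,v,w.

start (-1,5,8) = (f(1,0),f(0,1),f(1,1))
replace slot 1: 2·(5+8) − (-1) = 27 → (27,5,8)
replace slot 2: 2·(27+8) − 5 = 65 → (27,65,8)
replace slot 1: 2·(65+8) − 27 = 119 → (119,65,8)

119,65,8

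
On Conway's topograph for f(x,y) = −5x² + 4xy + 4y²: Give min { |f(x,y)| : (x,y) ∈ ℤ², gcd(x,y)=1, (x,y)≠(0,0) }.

river: ρ → (4,4,-5)
river: ρ → (-5,6,3)
river: ρ → (3,6,-5)
river: ρ → (-5,4,4)
closes: descent 0, river 4
min |a| on river = 3

3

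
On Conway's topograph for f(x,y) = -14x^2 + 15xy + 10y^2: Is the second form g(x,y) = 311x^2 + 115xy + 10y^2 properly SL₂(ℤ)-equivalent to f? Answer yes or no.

D₁ = 785, D₂ = 785
river cycle of f (length 10): (10, 25, -4), (-4, 23, 16), (16, 9, -11), (-11, 13, 14), (14, 15, -10), (-10, 25, 4), (4, 23, -16), (-16, 9, 11), (11, 13, -14), (-14, 15, 10)
river cycle of g (length 10): (10, 25, -4), (-4, 23, 16), (16, 9, -11), (-11, 13, 14), (14, 15, -10), (-10, 25, 4), (4, 23, -16), (-16, 9, 11), (11, 13, -14), (-14, 15, 10)
cycles coincide ⇒ equivalent

yes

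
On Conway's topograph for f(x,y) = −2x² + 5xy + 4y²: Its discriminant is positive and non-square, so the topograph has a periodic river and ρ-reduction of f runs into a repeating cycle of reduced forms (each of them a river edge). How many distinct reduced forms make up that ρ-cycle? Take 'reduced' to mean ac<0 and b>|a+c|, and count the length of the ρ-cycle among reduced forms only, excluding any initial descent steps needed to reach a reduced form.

D = 57, ⌊√D⌋ = 7
river: ρ → (4,3,-3)
river: ρ → (-3,3,4)
river: ρ → (4,5,-2)
river: ρ → (-2,7,1)
river: ρ → (1,7,-2)
river: ρ → (-2,5,4)
ρ-cycle length = 6 (tail of 0 descent steps not counted)

6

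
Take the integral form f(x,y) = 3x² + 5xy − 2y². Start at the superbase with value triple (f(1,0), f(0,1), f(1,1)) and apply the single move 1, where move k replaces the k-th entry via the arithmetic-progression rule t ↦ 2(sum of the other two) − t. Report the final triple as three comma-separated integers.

start (3,-2,6) = (f(1,0),f(0,1),f(1,1))
replace slot 1: 2·((-2)+6) − 3 = 5 → (5,-2,6)

5,-2,6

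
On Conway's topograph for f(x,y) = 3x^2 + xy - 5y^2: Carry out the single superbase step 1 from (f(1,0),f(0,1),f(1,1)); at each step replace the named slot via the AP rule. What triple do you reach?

start (3,-5,-1) = (f(1,0),f(0,1),f(1,1))
replace slot 1: 2·((-5)+(-1)) − 3 = -15 → (-15,-5,-1)

-15,-5,-1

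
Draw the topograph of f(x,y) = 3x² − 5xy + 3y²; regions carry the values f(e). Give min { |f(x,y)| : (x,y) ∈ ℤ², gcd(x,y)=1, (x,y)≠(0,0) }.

translate: b→1 (≡-5 mod 6), so (3,-5,3)→(3,1,1)
flip: (3,1,1)→(1,-1,3)
translate: b→1 (≡-1 mod 2), so (1,-1,3)→(1,1,3)
reduced (well bottom): (1,1,3) with a≤c, −a<b≤a
well minimum = a = 1

1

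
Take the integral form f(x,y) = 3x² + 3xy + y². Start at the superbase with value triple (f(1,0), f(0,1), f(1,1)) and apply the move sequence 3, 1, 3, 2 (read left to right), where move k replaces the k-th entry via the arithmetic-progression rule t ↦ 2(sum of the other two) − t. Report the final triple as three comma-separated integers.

start (3,1,7) = (f(1,0),f(0,1),f(1,1))
replace slot 3: 2·(3+1) − 7 = 1 → (3,1,1)
replace slot 1: 2·(1+1) − 3 = 1 → (1,1,1)
replace slot 3: 2·(1+1) − 1 = 3 → (1,1,3)
replace slot 2: 2·(1+3) − 1 = 7 → (1,7,3)

1,7,3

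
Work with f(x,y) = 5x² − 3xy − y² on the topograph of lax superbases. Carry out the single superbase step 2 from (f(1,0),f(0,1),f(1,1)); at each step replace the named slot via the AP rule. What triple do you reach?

start (5,-1,1) = (f(1,0),f(0,1),f(1,1))
replace slot 2: 2·(5+1) − (-1) = 13 → (5,13,1)

5,13,1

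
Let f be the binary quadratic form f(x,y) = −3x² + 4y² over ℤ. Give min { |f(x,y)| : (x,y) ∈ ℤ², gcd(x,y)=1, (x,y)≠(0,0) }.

descent: ρ → (4,0,-3)
descent: ρ → (-3,6,1)  [lands on river]
river: ρ → (1,6,-3)
closes: descent 2, river 2
min |a| on river = 1

1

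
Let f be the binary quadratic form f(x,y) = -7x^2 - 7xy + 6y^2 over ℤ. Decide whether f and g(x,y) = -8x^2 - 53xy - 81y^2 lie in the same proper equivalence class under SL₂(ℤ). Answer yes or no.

D₁ = 217, D₂ = 217
river cycle of f (length 16): (6, 7, -7), (-7, 7, 6), (6, 5, -8), (-8, 11, 3), (3, 13, -4), (-4, 11, 6), (6, 13, -2), (-2, 11, 12), (12, 13, -1), (-1, 13, 12), … (6 more)
river cycle of g (length 16): (-8, 11, 3), (3, 13, -4), (-4, 11, 6), (6, 13, -2), (-2, 11, 12), (12, 13, -1), (-1, 13, 12), (12, 11, -2), (-2, 13, 6), (6, 11, -4), … (6 more)
cycles coincide ⇒ equivalent

yes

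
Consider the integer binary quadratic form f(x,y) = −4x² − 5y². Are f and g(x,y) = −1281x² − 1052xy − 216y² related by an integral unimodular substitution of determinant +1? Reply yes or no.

D₁ = -80, D₂ = -80
f is negative-definite; reduce −f:
−f: reduced (well bottom): (4,0,5) with a≤c, −a<b≤a
flip sign back: reduced form of f is (-4,0,-5)
g is negative-definite; reduce −g:
−g: flip: (1281,1052,216)→(216,-1052,1281)
−g: translate: b→-188 (≡-1052 mod 432), so (216,-1052,1281)→(216,-188,41)
−g: flip: (216,-188,41)→(41,188,216)
−g: translate: b→24 (≡188 mod 82), so (41,188,216)→(41,24,4)
−g: flip: (41,24,4)→(4,-24,41)
−g: translate: b→0 (≡-24 mod 8), so (4,-24,41)→(4,0,5)
−g: reduced (well bottom): (4,0,5) with a≤c, −a<b≤a
flip sign back: reduced form of g is (-4,0,-5)
reduced forms (-4, 0, -5) vs (-4, 0, -5) ⇒ equivalent

yes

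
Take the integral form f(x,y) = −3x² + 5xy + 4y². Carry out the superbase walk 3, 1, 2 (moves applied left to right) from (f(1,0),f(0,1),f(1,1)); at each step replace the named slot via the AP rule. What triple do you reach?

start (-3,4,6) = (f(1,0),f(0,1),f(1,1))
replace slot 3: 2·((-3)+4) − 6 = -4 → (-3,4,-4)
replace slot 1: 2·(4+(-4)) − (-3) = 3 → (3,4,-4)
replace slot 2: 2·(3+(-4)) − 4 = -6 → (3,-6,-4)

3,-6,-4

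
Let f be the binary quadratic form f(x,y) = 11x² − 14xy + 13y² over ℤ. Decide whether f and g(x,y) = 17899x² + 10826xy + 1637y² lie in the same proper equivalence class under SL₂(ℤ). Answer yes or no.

D₁ = -376, D₂ = -376
f: translate: b→8 (≡-14 mod 22), so (11,-14,13)→(11,8,10)
f: flip: (11,8,10)→(10,-8,11)
f: reduced (well bottom): (10,-8,11) with a≤c, −a<b≤a
g: flip: (17899,10826,1637)→(1637,-10826,17899)
g: translate: b→-1004 (≡-10826 mod 3274), so (1637,-10826,17899)→(1637,-1004,154)
g: flip: (1637,-1004,154)→(154,1004,1637)
g: translate: b→80 (≡1004 mod 308), so (154,1004,1637)→(154,80,11)
g: flip: (154,80,11)→(11,-80,154)
g: translate: b→8 (≡-80 mod 22), so (11,-80,154)→(11,8,10)
g: flip: (11,8,10)→(10,-8,11)
g: reduced (well bottom): (10,-8,11) with a≤c, −a<b≤a
reduced forms (10, -8, 11) vs (10, -8, 11) ⇒ equivalent

yes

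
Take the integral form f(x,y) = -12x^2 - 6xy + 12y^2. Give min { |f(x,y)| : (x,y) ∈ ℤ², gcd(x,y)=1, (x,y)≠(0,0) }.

descent: ρ → (12,6,-12)  [lands on river]
river: ρ → (-12,18,6)
river: ρ → (6,18,-12)
river: ρ → (-12,6,12)
river: ρ → (12,18,-6)
river: ρ → (-6,18,12)
closes: descent 1, river 6
min |a| on river = 6

6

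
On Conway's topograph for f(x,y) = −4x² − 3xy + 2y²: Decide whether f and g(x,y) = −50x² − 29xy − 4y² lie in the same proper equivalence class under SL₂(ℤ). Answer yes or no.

D₁ = 41, D₂ = 41
river cycle of f (length 10): (2, 3, -4), (-4, 5, 1), (1, 5, -4), (-4, 3, 2), (2, 5, -2), (-2, 3, 4), (4, 5, -1), (-1, 5, 4), (4, 3, -2), (-2, 5, 2)
river cycle of g (length 10): (-4, 5, 1), (1, 5, -4), (-4, 3, 2), (2, 5, -2), (-2, 3, 4), (4, 5, -1), (-1, 5, 4), (4, 3, -2), (-2, 5, 2), (2, 3, -4)
cycles coincide ⇒ equivalent

yes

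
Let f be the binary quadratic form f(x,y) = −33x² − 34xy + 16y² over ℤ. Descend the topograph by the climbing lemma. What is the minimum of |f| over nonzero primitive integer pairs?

descent: ρ → (16,34,-33)  [lands on river]
river: ρ → (-33,32,17)
river: ρ → (17,36,-29)
river: ρ → (-29,22,24)
river: ρ → (24,26,-27)
river: ρ → (-27,28,23)
river: ρ → (23,18,-32)
river: ρ → (-32,46,9)
river: ρ → (9,44,-37)
river: ρ → (-37,30,16)
closes: descent 1, river 10
min |a| on river = 9

9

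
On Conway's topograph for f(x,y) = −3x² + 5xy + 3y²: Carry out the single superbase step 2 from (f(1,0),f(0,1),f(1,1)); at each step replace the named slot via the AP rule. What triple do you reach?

start (-3,3,5) = (f(1,0),f(0,1),f(1,1))
replace slot 2: 2·((-3)+5) − 3 = 1 → (-3,1,5)

-3,1,5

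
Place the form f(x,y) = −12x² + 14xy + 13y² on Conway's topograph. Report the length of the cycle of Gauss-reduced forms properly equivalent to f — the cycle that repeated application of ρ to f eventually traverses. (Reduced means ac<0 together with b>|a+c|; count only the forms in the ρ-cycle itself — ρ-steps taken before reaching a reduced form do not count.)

D = 820, ⌊√D⌋ = 28
river: ρ → (13,12,-13)
river: ρ → (-13,14,12)
river: ρ → (12,10,-15)
river: ρ → (-15,20,7)
river: ρ → (7,22,-12)
river: ρ → (-12,26,3)
river: ρ → (3,28,-3)
river: ρ → (-3,26,12)
river: ρ → (12,22,-7)
river: ρ → (-7,20,15)
river: ρ → (15,10,-12)
river: ρ → (-12,14,13)
ρ-cycle length = 12 (tail of 0 descent steps not counted)

12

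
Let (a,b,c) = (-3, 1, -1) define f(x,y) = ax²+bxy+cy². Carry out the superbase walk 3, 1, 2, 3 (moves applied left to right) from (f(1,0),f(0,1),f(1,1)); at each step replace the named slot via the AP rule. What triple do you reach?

start (-3,-1,-3) = (f(1,0),f(0,1),f(1,1))
replace slot 3: 2·((-3)+(-1)) − (-3) = -5 → (-3,-1,-5)
replace slot 1: 2·((-1)+(-5)) − (-3) = -9 → (-9,-1,-5)
replace slot 2: 2·((-9)+(-5)) − (-1) = -27 → (-9,-27,-5)
replace slot 3: 2·((-9)+(-27)) − (-5) = -67 → (-9,-27,-67)

-9,-27,-67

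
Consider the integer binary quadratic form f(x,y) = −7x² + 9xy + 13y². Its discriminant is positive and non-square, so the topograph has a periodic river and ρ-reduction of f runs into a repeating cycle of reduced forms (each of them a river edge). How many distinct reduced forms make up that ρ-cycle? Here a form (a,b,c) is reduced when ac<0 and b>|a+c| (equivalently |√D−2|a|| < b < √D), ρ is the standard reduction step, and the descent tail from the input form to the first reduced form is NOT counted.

D = 445, ⌊√D⌋ = 21
river: ρ → (13,17,-3)
river: ρ → (-3,19,7)
river: ρ → (7,9,-13)
river: ρ → (-13,17,3)
river: ρ → (3,19,-7)
river: ρ → (-7,9,13)
ρ-cycle length = 6 (tail of 0 descent steps not counted)

6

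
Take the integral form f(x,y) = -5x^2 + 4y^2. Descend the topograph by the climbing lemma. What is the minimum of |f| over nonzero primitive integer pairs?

descent: ρ → (4,8,-1)  [lands on river]
river: ρ → (-1,8,4)
closes: descent 1, river 2
min |a| on river = 1

1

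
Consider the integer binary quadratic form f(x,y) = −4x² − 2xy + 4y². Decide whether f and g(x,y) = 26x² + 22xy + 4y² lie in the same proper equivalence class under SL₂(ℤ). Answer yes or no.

D₁ = 68, D₂ = 68
river cycle of f (length 6): (4, 2, -4), (-4, 6, 2), (2, 6, -4), (-4, 2, 4), (4, 6, -2), (-2, 6, 4)
river cycle of g (length 6): (4, 2, -4), (-4, 6, 2), (2, 6, -4), (-4, 2, 4), (4, 6, -2), (-2, 6, 4)
cycles coincide ⇒ equivalent

yes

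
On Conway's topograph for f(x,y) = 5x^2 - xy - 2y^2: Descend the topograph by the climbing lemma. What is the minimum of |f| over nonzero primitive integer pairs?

descent: ρ → (-2,5,2)  [lands on river]
river: ρ → (2,3,-4)
river: ρ → (-4,5,1)
river: ρ → (1,5,-4)
river: ρ → (-4,3,2)
river: ρ → (2,5,-2)
river: ρ → (-2,3,4)
river: ρ → (4,5,-1)
river: ρ → (-1,5,4)
river: ρ → (4,3,-2)
closes: descent 1, river 10
min |a| on river = 1

1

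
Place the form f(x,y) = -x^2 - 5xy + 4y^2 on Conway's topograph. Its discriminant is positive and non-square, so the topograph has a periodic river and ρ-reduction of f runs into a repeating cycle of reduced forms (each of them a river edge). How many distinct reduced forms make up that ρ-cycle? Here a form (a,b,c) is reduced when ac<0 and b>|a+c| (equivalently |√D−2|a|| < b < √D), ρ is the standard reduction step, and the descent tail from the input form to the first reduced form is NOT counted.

D = 41, ⌊√D⌋ = 6
descent: ρ → (4,5,-1)  [lands on river]
river: ρ → (-1,5,4)
river: ρ → (4,3,-2)
river: ρ → (-2,5,2)
river: ρ → (2,3,-4)
river: ρ → (-4,5,1)
river: ρ → (1,5,-4)
river: ρ → (-4,3,2)
river: ρ → (2,5,-2)
river: ρ → (-2,3,4)
ρ-cycle length = 10 (tail of 1 descent step not counted)

10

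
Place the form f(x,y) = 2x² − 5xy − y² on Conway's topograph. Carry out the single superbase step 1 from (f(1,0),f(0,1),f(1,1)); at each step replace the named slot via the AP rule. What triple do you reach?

start (2,-1,-4) = (f(1,0),f(0,1),f(1,1))
replace slot 1: 2·((-1)+(-4)) − 2 = -12 → (-12,-1,-4)

-12,-1,-4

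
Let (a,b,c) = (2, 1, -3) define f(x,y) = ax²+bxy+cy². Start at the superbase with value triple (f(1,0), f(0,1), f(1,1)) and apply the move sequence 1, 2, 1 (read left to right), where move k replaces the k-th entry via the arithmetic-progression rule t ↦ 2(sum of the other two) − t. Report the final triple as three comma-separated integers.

start (2,-3,0) = (f(1,0),f(0,1),f(1,1))
replace slot 1: 2·((-3)+0) − 2 = -8 → (-8,-3,0)
replace slot 2: 2·((-8)+0) − (-3) = -13 → (-8,-13,0)
replace slot 1: 2·((-13)+0) − (-8) = -18 → (-18,-13,0)

-18,-13,0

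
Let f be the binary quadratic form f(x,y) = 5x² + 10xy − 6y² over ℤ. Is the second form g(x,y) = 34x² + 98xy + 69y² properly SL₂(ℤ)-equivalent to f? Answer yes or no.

D₁ = 220, D₂ = 220
river cycle of f (length 4): (-6, 14, 1), (1, 14, -6), (-6, 10, 5), (5, 10, -6)
river cycle of g (length 4): (5, 10, -6), (-6, 14, 1), (1, 14, -6), (-6, 10, 5)
cycles coincide ⇒ equivalent

yes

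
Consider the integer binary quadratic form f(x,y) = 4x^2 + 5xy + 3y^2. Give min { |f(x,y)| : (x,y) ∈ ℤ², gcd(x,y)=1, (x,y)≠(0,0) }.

translate: b→-3 (≡5 mod 8), so (4,5,3)→(4,-3,2)
flip: (4,-3,2)→(2,3,4)
translate: b→-1 (≡3 mod 4), so (2,3,4)→(2,-1,3)
reduced (well bottom): (2,-1,3) with a≤c, −a<b≤a
well minimum = a = 2

2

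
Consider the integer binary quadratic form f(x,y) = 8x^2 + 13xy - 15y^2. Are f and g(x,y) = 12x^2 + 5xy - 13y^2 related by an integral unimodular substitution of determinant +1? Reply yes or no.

D₁ = 649, D₂ = 649
river cycle of f (length 34): (-15, 17, 6), (6, 19, -12), (-12, 5, 13), (13, 21, -4), (-4, 19, 18), (18, 17, -5), (-5, 23, 6), (6, 25, -1), (-1, 25, 6), (6, 23, -5), … (24 more)
river cycle of g (length 34): (-13, 21, 4), (4, 19, -18), (-18, 17, 5), (5, 23, -6), (-6, 25, 1), (1, 25, -6), (-6, 23, 5), (5, 17, -18), (-18, 19, 4), (4, 21, -13), … (24 more)
cycles differ ⇒ inequivalent

no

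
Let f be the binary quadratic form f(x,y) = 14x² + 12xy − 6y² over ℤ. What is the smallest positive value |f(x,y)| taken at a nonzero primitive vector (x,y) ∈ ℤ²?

river: ρ → (-6,12,14)
river: ρ → (14,16,-4)
river: ρ → (-4,16,14)
river: ρ → (14,12,-6)
closes: descent 0, river 4
min |a| on river = 4

4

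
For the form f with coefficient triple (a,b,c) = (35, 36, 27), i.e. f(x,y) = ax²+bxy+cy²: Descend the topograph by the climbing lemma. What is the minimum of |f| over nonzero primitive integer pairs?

translate: b→-34 (≡36 mod 70), so (35,36,27)→(35,-34,26)
flip: (35,-34,26)→(26,34,35)
translate: b→-18 (≡34 mod 52), so (26,34,35)→(26,-18,27)
reduced (well bottom): (26,-18,27) with a≤c, −a<b≤a
well minimum = a = 26

26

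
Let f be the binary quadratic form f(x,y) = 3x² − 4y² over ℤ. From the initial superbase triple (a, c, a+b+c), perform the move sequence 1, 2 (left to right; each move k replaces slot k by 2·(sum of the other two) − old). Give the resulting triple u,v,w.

start (3,-4,-1) = (f(1,0),f(0,1),f(1,1))
replace slot 1: 2·((-4)+(-1)) − 3 = -13 → (-13,-4,-1)
replace slot 2: 2·((-13)+(-1)) − (-4) = -24 → (-13,-24,-1)

-13,-24,-1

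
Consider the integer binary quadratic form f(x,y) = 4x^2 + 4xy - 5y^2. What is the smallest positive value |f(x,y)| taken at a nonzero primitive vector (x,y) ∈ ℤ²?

river: ρ → (-5,6,3)
river: ρ → (3,6,-5)
river: ρ → (-5,4,4)
river: ρ → (4,4,-5)
closes: descent 0, river 4
min |a| on river = 3

3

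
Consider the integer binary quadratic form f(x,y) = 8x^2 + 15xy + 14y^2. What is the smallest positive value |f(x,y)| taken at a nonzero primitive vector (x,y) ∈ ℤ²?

translate: b→-1 (≡15 mod 16), so (8,15,14)→(8,-1,7)
flip: (8,-1,7)→(7,1,8)
reduced (well bottom): (7,1,8) with a≤c, −a<b≤a
well minimum = a = 7

7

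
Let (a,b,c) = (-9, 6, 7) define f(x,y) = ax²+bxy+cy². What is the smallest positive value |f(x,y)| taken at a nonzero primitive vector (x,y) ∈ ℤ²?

river: ρ → (7,8,-8)
river: ρ → (-8,8,7)
river: ρ → (7,6,-9)
river: ρ → (-9,12,4)
river: ρ → (4,12,-9)
river: ρ → (-9,6,7)
closes: descent 0, river 6
min |a| on river = 4

4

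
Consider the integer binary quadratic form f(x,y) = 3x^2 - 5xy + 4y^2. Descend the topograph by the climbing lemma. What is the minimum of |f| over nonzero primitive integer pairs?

translate: b→1 (≡-5 mod 6), so (3,-5,4)→(3,1,2)
flip: (3,1,2)→(2,-1,3)
reduced (well bottom): (2,-1,3) with a≤c, −a<b≤a
well minimum = a = 2

2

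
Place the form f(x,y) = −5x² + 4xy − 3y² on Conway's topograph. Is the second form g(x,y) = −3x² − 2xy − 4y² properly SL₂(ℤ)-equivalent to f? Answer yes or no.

D₁ = -44, D₂ = -44
f is negative-definite; reduce −f:
−f: flip: (5,-4,3)→(3,4,5)
−f: translate: b→-2 (≡4 mod 6), so (3,4,5)→(3,-2,4)
−f: reduced (well bottom): (3,-2,4) with a≤c, −a<b≤a
flip sign back: reduced form of f is (-3,2,-4)
g is negative-definite; reduce −g:
−g: reduced (well bottom): (3,2,4) with a≤c, −a<b≤a
flip sign back: reduced form of g is (-3,-2,-4)
reduced forms (-3, 2, -4) vs (-3, -2, -4) ⇒ inequivalent

no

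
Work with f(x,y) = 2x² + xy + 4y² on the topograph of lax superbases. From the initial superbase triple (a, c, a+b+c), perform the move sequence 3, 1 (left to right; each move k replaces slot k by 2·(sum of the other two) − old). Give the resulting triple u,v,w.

start (2,4,7) = (f(1,0),f(0,1),f(1,1))
replace slot 3: 2·(2+4) − 7 = 5 → (2,4,5)
replace slot 1: 2·(4+5) − 2 = 16 → (16,4,5)

16,4,5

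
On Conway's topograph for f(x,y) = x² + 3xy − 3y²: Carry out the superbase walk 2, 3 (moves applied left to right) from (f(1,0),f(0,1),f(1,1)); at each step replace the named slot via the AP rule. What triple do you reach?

start (1,-3,1) = (f(1,0),f(0,1),f(1,1))
replace slot 2: 2·(1+1) − (-3) = 7 → (1,7,1)
replace slot 3: 2·(1+7) − 1 = 15 → (1,7,15)

1,7,15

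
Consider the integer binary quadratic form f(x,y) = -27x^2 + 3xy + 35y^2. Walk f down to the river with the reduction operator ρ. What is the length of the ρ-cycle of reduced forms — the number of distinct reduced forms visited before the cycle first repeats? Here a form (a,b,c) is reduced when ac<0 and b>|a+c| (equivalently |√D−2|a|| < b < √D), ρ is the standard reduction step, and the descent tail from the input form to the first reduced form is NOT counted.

D = 3789, ⌊√D⌋ = 61
descent: ρ → (35,-3,-27)
descent: ρ → (-27,57,5)  [lands on river]
river: ρ → (5,53,-49)
river: ρ → (-49,45,9)
river: ρ → (9,45,-49)
river: ρ → (-49,53,5)
river: ρ → (5,57,-27)
river: ρ → (-27,51,11)
river: ρ → (11,59,-7)
river: ρ → (-7,53,35)
river: ρ → (35,17,-25)
river: ρ → (-25,33,27)
river: ρ → (27,21,-31)
river: ρ → (-31,41,17)
river: ρ → (17,61,-1)
river: ρ → (-1,61,17)
river: ρ → (17,41,-31)
river: ρ → (-31,21,27)
river: ρ → (27,33,-25)
river: ρ → (-25,17,35)
river: ρ → (35,53,-7)
river: ρ → (-7,59,11)
river: ρ → (11,51,-27)
ρ-cycle length = 22 (tail of 2 descent steps not counted)

22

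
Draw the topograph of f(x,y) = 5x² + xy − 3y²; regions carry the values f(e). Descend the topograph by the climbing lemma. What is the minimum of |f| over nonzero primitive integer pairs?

descent: ρ → (-3,5,3)  [lands on river]
river: ρ → (3,7,-1)
river: ρ → (-1,7,3)
river: ρ → (3,5,-3)
river: ρ → (-3,7,1)
river: ρ → (1,7,-3)
closes: descent 1, river 6
min |a| on river = 1

1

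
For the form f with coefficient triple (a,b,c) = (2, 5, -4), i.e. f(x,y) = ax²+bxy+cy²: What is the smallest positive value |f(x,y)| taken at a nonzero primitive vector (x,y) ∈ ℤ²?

river: ρ → (-4,3,3)
river: ρ → (3,3,-4)
river: ρ → (-4,5,2)
river: ρ → (2,7,-1)
river: ρ → (-1,7,2)
river: ρ → (2,5,-4)
closes: descent 0, river 6
min |a| on river = 1

1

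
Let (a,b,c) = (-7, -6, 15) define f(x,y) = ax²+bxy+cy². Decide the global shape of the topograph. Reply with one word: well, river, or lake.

D = b²−4ac = (-6)² − 4·(-7)·15 = 456
D > 0 non-square ⇒ indefinite ⇒ periodic river

river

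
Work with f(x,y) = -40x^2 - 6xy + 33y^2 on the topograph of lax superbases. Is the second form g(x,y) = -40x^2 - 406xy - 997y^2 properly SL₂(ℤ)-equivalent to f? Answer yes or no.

D₁ = 5316, D₂ = 5316
river cycle of f (length 36): (33, 72, -1), (-1, 72, 33), (33, 60, -13), (-13, 70, 8), (8, 58, -61), (-61, 64, 5), (5, 66, -48), (-48, 30, 23), (23, 62, -16), (-16, 66, 15), … (26 more)
river cycle of g (length 36): (33, 72, -1), (-1, 72, 33), (33, 60, -13), (-13, 70, 8), (8, 58, -61), (-61, 64, 5), (5, 66, -48), (-48, 30, 23), (23, 62, -16), (-16, 66, 15), … (26 more)
cycles coincide ⇒ equivalent

yes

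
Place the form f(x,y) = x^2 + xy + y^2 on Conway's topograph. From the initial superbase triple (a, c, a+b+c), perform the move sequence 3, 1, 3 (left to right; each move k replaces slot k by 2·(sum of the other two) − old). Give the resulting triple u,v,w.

start (1,1,3) = (f(1,0),f(0,1),f(1,1))
replace slot 3: 2·(1+1) − 3 = 1 → (1,1,1)
replace slot 1: 2·(1+1) − 1 = 3 → (3,1,1)
replace slot 3: 2·(3+1) − 1 = 7 → (3,1,7)

3,1,7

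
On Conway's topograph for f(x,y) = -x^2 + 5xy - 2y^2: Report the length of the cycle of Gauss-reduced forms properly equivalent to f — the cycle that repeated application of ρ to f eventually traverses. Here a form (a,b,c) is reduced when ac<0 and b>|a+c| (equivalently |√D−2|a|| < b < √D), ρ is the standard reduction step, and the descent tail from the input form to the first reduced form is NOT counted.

D = 17, ⌊√D⌋ = 4
descent: ρ → (-2,3,1)  [lands on river]
river: ρ → (1,3,-2)
river: ρ → (-2,1,2)
river: ρ → (2,3,-1)
river: ρ → (-1,3,2)
river: ρ → (2,1,-2)
ρ-cycle length = 6 (tail of 1 descent step not counted)

6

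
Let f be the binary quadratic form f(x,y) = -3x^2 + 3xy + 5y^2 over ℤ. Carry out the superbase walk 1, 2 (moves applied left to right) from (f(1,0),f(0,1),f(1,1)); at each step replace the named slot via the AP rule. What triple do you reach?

start (-3,5,5) = (f(1,0),f(0,1),f(1,1))
replace slot 1: 2·(5+5) − (-3) = 23 → (23,5,5)
replace slot 2: 2·(23+5) − 5 = 51 → (23,51,5)

23,51,5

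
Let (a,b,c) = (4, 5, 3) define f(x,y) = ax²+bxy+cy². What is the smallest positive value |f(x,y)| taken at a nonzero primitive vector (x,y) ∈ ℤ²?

translate: b→-3 (≡5 mod 8), so (4,5,3)→(4,-3,2)
flip: (4,-3,2)→(2,3,4)
translate: b→-1 (≡3 mod 4), so (2,3,4)→(2,-1,3)
reduced (well bottom): (2,-1,3) with a≤c, −a<b≤a
well minimum = a = 2

2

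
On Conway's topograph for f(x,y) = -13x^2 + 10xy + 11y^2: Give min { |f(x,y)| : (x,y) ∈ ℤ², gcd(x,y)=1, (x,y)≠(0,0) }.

river: ρ → (11,12,-12)
river: ρ → (-12,12,11)
river: ρ → (11,10,-13)
river: ρ → (-13,16,8)
river: ρ → (8,16,-13)
river: ρ → (-13,10,11)
closes: descent 0, river 6
min |a| on river = 8

8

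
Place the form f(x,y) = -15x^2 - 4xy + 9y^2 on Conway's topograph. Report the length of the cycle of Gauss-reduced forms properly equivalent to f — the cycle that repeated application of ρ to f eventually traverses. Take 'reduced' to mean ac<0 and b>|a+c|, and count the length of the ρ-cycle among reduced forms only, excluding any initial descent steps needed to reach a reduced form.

D = 556, ⌊√D⌋ = 23
descent: ρ → (9,22,-2)  [lands on river]
river: ρ → (-2,22,9)
river: ρ → (9,14,-10)
river: ρ → (-10,6,13)
river: ρ → (13,20,-3)
river: ρ → (-3,22,6)
river: ρ → (6,14,-15)
river: ρ → (-15,16,5)
river: ρ → (5,14,-18)
river: ρ → (-18,22,1)
river: ρ → (1,22,-18)
river: ρ → (-18,14,5)
river: ρ → (5,16,-15)
river: ρ → (-15,14,6)
river: ρ → (6,22,-3)
river: ρ → (-3,20,13)
river: ρ → (13,6,-10)
river: ρ → (-10,14,9)
ρ-cycle length = 18 (tail of 1 descent step not counted)

18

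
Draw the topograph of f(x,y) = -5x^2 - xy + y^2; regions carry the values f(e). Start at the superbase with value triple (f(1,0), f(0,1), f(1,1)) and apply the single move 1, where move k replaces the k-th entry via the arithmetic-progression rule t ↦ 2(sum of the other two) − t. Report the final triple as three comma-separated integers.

start (-5,1,-5) = (f(1,0),f(0,1),f(1,1))
replace slot 1: 2·(1+(-5)) − (-5) = -3 → (-3,1,-5)

-3,1,-5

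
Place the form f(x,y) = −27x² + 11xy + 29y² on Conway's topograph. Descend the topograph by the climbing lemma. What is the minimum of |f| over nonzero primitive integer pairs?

river: ρ → (29,47,-9)
river: ρ → (-9,43,39)
river: ρ → (39,35,-13)
river: ρ → (-13,43,27)
river: ρ → (27,11,-29)
river: ρ → (-29,47,9)
river: ρ → (9,43,-39)
river: ρ → (-39,35,13)
river: ρ → (13,43,-27)
river: ρ → (-27,11,29)
closes: descent 0, river 10
min |a| on river = 9

9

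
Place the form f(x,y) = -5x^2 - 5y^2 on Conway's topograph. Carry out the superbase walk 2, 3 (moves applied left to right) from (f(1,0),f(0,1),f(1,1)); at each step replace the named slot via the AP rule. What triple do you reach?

start (-5,-5,-10) = (f(1,0),f(0,1),f(1,1))
replace slot 2: 2·((-5)+(-10)) − (-5) = -25 → (-5,-25,-10)
replace slot 3: 2·((-5)+(-25)) − (-10) = -50 → (-5,-25,-50)

-5,-25,-50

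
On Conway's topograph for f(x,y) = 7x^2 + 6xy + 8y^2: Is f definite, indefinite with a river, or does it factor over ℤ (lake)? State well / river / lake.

D = b²−4ac = 6² − 4·7·8 = -188
D < 0 ⇒ definite ⇒ every region one sign ⇒ single well

well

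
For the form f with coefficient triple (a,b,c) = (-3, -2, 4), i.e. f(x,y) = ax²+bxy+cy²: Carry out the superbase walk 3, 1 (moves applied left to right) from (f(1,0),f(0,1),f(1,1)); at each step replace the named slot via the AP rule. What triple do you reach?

start (-3,4,-1) = (f(1,0),f(0,1),f(1,1))
replace slot 3: 2·((-3)+4) − (-1) = 3 → (-3,4,3)
replace slot 1: 2·(4+3) − (-3) = 17 → (17,4,3)

17,4,3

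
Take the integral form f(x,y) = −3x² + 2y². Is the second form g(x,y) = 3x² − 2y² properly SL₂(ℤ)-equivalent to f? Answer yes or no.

D₁ = 24, D₂ = 24
river cycle of f (length 2): (2, 4, -1), (-1, 4, 2)
river cycle of g (length 2): (-2, 4, 1), (1, 4, -2)
cycles differ ⇒ inequivalent

no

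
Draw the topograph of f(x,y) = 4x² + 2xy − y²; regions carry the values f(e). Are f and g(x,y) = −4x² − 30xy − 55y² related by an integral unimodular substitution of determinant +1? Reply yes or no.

D₁ = 20, D₂ = 20
river cycle of f (length 2): (-1, 4, 1), (1, 4, -1)
river cycle of g (length 2): (1, 4, -1), (-1, 4, 1)
cycles coincide ⇒ equivalent

yes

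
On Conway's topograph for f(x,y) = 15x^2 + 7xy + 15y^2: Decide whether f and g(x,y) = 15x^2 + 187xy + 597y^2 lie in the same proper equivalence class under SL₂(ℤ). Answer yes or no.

D₁ = -851, D₂ = -851
f: reduced (well bottom): (15,7,15) with a≤c, −a<b≤a
g: translate: b→7 (≡187 mod 30), so (15,187,597)→(15,7,15)
g: reduced (well bottom): (15,7,15) with a≤c, −a<b≤a
reduced forms (15, 7, 15) vs (15, 7, 15) ⇒ equivalent

yes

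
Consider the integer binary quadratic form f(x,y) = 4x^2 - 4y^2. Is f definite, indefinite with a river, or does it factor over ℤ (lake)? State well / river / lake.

D = b²−4ac = 0² − 4·4·(-4) = 64
D = 8² is a perfect square ⇒ form factors over ℤ ⇒ lakes

lake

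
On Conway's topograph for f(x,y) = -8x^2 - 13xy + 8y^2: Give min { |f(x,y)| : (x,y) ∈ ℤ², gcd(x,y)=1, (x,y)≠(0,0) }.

descent: ρ → (8,13,-8)  [lands on river]
river: ρ → (-8,19,2)
river: ρ → (2,17,-17)
river: ρ → (-17,17,2)
river: ρ → (2,19,-8)
river: ρ → (-8,13,8)
river: ρ → (8,19,-2)
river: ρ → (-2,17,17)
river: ρ → (17,17,-2)
river: ρ → (-2,19,8)
closes: descent 1, river 10
min |a| on river = 2

2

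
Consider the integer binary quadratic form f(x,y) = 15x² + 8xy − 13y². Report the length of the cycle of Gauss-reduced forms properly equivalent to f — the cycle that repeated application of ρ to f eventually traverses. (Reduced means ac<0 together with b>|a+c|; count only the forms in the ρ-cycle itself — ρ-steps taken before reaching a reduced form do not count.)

D = 844, ⌊√D⌋ = 29
river: ρ → (-13,18,10)
river: ρ → (10,22,-9)
river: ρ → (-9,14,18)
river: ρ → (18,22,-5)
river: ρ → (-5,28,3)
river: ρ → (3,26,-14)
river: ρ → (-14,2,15)
river: ρ → (15,28,-1)
river: ρ → (-1,28,15)
river: ρ → (15,2,-14)
river: ρ → (-14,26,3)
river: ρ → (3,28,-5)
river: ρ → (-5,22,18)
river: ρ → (18,14,-9)
river: ρ → (-9,22,10)
river: ρ → (10,18,-13)
river: ρ → (-13,8,15)
river: ρ → (15,22,-6)
river: ρ → (-6,26,7)
river: ρ → (7,16,-21)
river: ρ → (-21,26,2)
river: ρ → (2,26,-21)
river: ρ → (-21,16,7)
river: ρ → (7,26,-6)
river: ρ → (-6,22,15)
river: ρ → (15,8,-13)
ρ-cycle length = 26 (tail of 0 descent steps not counted)

26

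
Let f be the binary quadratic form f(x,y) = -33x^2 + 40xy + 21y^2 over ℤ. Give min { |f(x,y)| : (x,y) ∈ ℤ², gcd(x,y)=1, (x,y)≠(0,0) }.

river: ρ → (21,44,-29)
river: ρ → (-29,14,36)
river: ρ → (36,58,-7)
river: ρ → (-7,54,52)
river: ρ → (52,50,-9)
river: ρ → (-9,58,28)
river: ρ → (28,54,-13)
river: ρ → (-13,50,36)
river: ρ → (36,22,-27)
river: ρ → (-27,32,31)
river: ρ → (31,30,-28)
river: ρ → (-28,26,33)
river: ρ → (33,40,-21)
river: ρ → (-21,44,29)
river: ρ → (29,14,-36)
river: ρ → (-36,58,7)
river: ρ → (7,54,-52)
river: ρ → (-52,50,9)
river: ρ → (9,58,-28)
river: ρ → (-28,54,13)
river: ρ → (13,50,-36)
river: ρ → (-36,22,27)
river: ρ → (27,32,-31)
river: ρ → (-31,30,28)
river: ρ → (28,26,-33)
river: ρ → (-33,40,21)
closes: descent 0, river 26
min |a| on river = 7

7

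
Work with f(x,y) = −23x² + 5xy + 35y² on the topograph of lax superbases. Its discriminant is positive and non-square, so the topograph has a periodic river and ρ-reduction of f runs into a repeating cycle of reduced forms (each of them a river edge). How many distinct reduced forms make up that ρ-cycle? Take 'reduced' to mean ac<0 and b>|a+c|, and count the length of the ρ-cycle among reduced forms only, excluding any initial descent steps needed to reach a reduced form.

D = 3245, ⌊√D⌋ = 56
descent: ρ → (35,-5,-23)
descent: ρ → (-23,51,7)  [lands on river]
river: ρ → (7,47,-37)
river: ρ → (-37,27,17)
river: ρ → (17,41,-23)
ρ-cycle length = 4 (tail of 2 descent steps not counted)

4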